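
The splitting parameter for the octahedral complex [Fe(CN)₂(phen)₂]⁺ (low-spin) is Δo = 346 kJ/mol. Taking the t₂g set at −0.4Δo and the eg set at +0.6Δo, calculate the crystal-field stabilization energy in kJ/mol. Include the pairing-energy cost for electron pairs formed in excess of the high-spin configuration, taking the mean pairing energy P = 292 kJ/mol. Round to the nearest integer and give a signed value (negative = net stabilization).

Ligand charges: 2×(-1) from CN⁻ and 2×(+0) from phen sum to -2; with overall charge +1, Fe is +3.
Fe sits in group 8; removing 3 electrons leaves Fe³⁺ with 8 − 3 = 5 d electrons.
Configuration: t₂g⁵ eg⁰.
Orbital CFSE = 5(-0.4) + 0(0.6) = -2.0Δo = -2.0 × 346 = -692 kJ/mol.
High-spin d⁵ would be t₂g³ eg² with 0 pairs; low-spin has 2, so 2 excess pairs cost +2P = +584 kJ/mol.
Overall CFSE = -692 + 584 = -108 kJ/mol.

-108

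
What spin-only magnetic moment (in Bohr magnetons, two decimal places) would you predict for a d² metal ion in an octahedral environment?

2.83 Bohr magnetons

Configuration: t₂g² eg⁰ → 2 unpaired electrons.
μ(spin-only) = √[2(2+2)] = √8 ≈ 2.83 Bohr magnetons.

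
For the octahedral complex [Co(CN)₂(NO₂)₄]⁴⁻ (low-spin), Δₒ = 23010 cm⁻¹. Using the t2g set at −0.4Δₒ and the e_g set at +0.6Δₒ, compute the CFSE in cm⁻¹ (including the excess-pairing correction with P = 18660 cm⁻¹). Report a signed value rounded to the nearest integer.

Ligand charges: 2×(-1) from CN⁻ and 4×(-1) from NO₂⁻ sum to -6; with overall charge -4, Co is +2.
Co sits in group 9; removing 2 electrons leaves Co²⁺ with 9 − 2 = 7 d electrons.
The d⁷ electrons fill as t2g^6 e_g^1.
Orbital CFSE = 6(-0.4) + 1(0.6) = -1.8Δₒ = -1.8 × 23010 = -41418 cm⁻¹.
Relative to high-spin t2g^5 e_g^2 (2 paired), the low-spin configuration has 1 additional pair, contributing +1 × 18660 = +18660 cm⁻¹.
Net CFSE = -41418 + 18660 = -22758 cm⁻¹.

-22758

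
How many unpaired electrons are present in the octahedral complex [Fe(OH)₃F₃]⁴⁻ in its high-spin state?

Ligand charges: 3×(-1) from OH⁻ and 3×(-1) from F⁻ sum to -6; with overall charge -4, Fe is +2.
Group 8 minus oxidation state +2 gives a d⁶ configuration for Fe²⁺.
Configuration: t2g^4 e_g^2, giving 4 unpaired electrons.

4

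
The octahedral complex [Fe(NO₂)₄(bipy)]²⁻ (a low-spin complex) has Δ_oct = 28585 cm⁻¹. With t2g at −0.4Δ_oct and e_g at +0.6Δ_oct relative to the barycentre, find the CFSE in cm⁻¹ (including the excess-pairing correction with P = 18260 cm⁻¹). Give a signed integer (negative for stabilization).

Ligand charges: 4×(-1) from NO₂⁻ and 1×(+0) from bipy sum to -4; with overall charge -2, Fe is +2.
Fe²⁺: group 8, so d-count = 8 − 2 = 6.
The d⁶ electrons fill as t2g^6 e_g^0.
Orbital CFSE = 6(-0.4) + 0(0.6) = -2.4Δ_oct = -2.4 × 28585 = -68604 cm⁻¹.
Pairing penalty: 3 pairs vs 1 in the high-spin reference → 2 extra × P = 36520 cm⁻¹.
Combining: -68604 + 36520 = -32084 cm⁻¹.

-32084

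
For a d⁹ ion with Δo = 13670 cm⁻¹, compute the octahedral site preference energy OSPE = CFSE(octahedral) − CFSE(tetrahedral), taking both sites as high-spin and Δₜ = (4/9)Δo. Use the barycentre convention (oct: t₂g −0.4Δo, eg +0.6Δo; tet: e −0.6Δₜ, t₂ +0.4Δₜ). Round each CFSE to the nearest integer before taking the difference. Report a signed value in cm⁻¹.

In an octahedral site d⁹ (HS) is t2g^6 e_g^3, giving CFSE(oct) = -0.6Δo = -8202 cm⁻¹.
Tetrahedral e^4 t2^5 gives -0.4Δₜ = -0.4 × (4/9) × 13670 = -2430 cm⁻¹.
OSPE = CFSE(oct) − CFSE(tet) = -8202 − (-2430) = -5772 cm⁻¹.

-5772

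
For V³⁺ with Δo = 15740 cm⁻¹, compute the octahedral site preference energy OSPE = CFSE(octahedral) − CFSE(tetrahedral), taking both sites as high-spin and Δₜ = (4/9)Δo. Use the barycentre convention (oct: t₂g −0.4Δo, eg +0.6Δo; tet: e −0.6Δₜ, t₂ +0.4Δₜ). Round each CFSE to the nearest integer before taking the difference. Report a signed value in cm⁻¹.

V sits in group 5; removing 3 electrons leaves V³⁺ with 5 − 3 = 2 d electrons.
Octahedral high-spin t₂g² eg⁰: CFSE = -0.8 × 15740 = -12592 cm⁻¹.
In a tetrahedral site the filling is e² t₂⁰: CFSE(tet) = -1.2Δₜ = -1.2 × (4/9)(15740) = -8395 cm⁻¹.
OSPE = -12592 − (-8395) = -4197 cm⁻¹.

-4197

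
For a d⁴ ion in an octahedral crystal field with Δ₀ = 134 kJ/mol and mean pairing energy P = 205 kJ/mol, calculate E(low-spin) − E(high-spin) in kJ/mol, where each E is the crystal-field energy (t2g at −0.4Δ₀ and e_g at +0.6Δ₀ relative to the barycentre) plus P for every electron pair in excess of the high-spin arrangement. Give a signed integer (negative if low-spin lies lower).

71

In the high-spin limit (t2g^3 e_g^1) the orbital term is -0.6Δ₀ = -80 kJ/mol, with no excess pairing.
Low-spin t2g^4 e_g^0 gives -1.6Δ₀ = -214 kJ/mol, but forming 1 extra pair costs 1P = 205 kJ/mol, so E(LS) = -214 + 205 = -9 kJ/mol.
E(LS) − E(HS) = -9 − (-80) = 71 kJ/mol.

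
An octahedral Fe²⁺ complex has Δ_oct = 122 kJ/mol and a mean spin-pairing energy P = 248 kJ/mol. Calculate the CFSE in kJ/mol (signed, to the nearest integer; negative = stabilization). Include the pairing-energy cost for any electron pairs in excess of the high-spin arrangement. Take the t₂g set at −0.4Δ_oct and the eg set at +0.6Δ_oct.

-49

Group 8 minus oxidation state +2 gives a d⁶ configuration for Fe²⁺.
With Δ_oct < P the complex is high-spin.
Filling d⁶ accordingly: t₂g⁴ eg².
Orbital CFSE = -0.4Δ_oct = -0.4 × 122 = -49 kJ/mol.
High-spin has no excess pairs, so no pairing correction applies.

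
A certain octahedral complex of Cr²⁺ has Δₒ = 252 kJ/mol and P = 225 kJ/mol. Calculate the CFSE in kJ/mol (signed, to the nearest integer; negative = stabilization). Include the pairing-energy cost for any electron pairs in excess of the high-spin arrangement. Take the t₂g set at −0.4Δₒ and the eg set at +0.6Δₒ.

-178

Cr sits in group 6; removing 2 electrons leaves Cr²⁺ with 6 − 2 = 4 d electrons.
Δₒ > P, so pairing is preferred: the ground state is low-spin.
Configuration: t₂g⁴ eg⁰.
Orbital CFSE = -1.6Δₒ = -1.6 × 252 = -403 kJ/mol.
Excess pairs vs high-spin: 1 − 0 = 1; pairing cost = +225 kJ/mol.
Net CFSE = -403 + 225 = -178 kJ/mol.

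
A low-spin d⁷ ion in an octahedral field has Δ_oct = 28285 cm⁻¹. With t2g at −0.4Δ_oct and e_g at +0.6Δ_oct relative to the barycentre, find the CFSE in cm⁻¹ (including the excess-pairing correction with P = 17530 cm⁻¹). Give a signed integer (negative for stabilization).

The d⁷ electrons fill as t2g^6 e_g^1.
Orbital CFSE = 6(-0.4) + 1(0.6) = -1.8Δ_oct = -1.8 × 28285 = -50913 cm⁻¹.
High-spin d⁷ would be t2g^5 e_g^2 with 2 pairs; low-spin has 3, so 1 excess pair costs +1P = +17530 cm⁻¹.
Overall CFSE = -50913 + 17530 = -33383 cm⁻¹.

-33383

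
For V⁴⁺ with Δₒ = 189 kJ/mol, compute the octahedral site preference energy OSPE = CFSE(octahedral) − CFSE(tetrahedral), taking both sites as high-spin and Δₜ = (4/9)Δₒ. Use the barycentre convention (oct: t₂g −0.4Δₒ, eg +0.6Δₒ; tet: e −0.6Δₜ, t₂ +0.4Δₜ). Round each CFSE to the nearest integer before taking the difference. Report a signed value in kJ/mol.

-26

V sits in group 5; removing 4 electrons leaves V⁴⁺ with 5 − 4 = 1 d electrons.
Octahedral (high-spin): t2g^1 e_g^0, CFSE = 1(−0.4) + 0(+0.6) = -0.4Δₒ = -0.4 × 189 = -76 kJ/mol.
Tetrahedral e^1 t2^0 gives -0.6Δₜ = -0.6 × (4/9) × 189 = -50 kJ/mol.
Subtracting, OSPE = -76 − (-50) = -26 kJ/mol.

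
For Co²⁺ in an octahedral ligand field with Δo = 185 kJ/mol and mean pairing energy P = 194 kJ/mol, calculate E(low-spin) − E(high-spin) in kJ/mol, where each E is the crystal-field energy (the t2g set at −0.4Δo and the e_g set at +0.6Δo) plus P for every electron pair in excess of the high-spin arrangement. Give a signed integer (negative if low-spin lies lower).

Co²⁺: group 9, so d-count = 9 − 2 = 7.
High-spin d⁷ fills as t2g^5 e_g^2 with CFSE 5(−0.4) + 2(+0.6) = -0.8Δo = -148 kJ/mol.
For low-spin the configuration is t2g^6 e_g^1: orbital energy -1.8 × 185 = -333 kJ/mol, and 1 additional pair relative to high-spin adds 194 kJ/mol, giving -139 kJ/mol.
The difference is -139 − (-148) = 9 kJ/mol, so high-spin lies lower.

9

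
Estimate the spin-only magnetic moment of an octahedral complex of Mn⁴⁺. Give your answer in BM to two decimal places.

3.87 BM

Group 7 minus oxidation state +4 gives a d³ configuration for Mn⁴⁺.
Configuration: t₂g³ eg⁰ → 3 unpaired electrons.
μ(spin-only) = √[3(3+2)] = √15 ≈ 3.87 BM.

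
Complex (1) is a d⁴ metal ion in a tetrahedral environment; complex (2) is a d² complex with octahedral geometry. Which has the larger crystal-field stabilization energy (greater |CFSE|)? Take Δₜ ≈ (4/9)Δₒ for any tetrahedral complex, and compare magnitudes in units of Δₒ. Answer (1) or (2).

(1): With tetrahedral geometry the complex is necessarily high-spin; e^2 t2^2, CFSE = -0.4Δₜ ≈ -0.18Δₒ.
(2): For octahedral d² the high- and low-spin configurations coincide; t₂g² eg⁰, CFSE = -0.8Δₒ.
So (2) has the larger |CFSE|.

(2)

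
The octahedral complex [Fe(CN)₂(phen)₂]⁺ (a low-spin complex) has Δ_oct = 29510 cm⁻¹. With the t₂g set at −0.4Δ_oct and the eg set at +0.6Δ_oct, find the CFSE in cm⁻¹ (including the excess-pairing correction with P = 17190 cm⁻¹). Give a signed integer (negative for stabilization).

-24640

Ligand charges: 2×(-1) from CN⁻ and 2×(+0) from phen sum to -2; with overall charge +1, Fe is +3.
Fe is in group 8, so Fe³⁺ is d⁵ (8 − 3 = 5).
The d⁵ electrons fill as t₂g⁵ eg⁰.
The orbital stabilization is -2.0Δ_oct = -2.0 × 29510 = -59020 cm⁻¹.
Relative to high-spin t₂g³ eg² (0 paired), the low-spin configuration has 2 additional pairs, contributing +2 × 17190 = +34380 cm⁻¹.
Overall CFSE = -59020 + 34380 = -24640 cm⁻¹.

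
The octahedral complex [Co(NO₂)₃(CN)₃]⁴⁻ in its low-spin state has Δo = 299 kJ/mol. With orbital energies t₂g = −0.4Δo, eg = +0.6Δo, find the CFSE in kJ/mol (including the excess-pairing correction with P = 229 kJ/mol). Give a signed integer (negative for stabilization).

-309

Ligand charges: 3×(-1) from NO₂⁻ and 3×(-1) from CN⁻ sum to -6; with overall charge -4, Co is +2.
Co sits in group 9; removing 2 electrons leaves Co²⁺ with 9 − 2 = 7 d electrons.
The d⁷ electrons fill as t₂g⁶ eg¹.
Orbital CFSE = 6(-0.4) + 1(0.6) = -1.8Δo = -1.8 × 299 = -538 kJ/mol.
High-spin d⁷ would be t₂g⁵ eg² with 2 pairs; low-spin has 3, so 1 excess pair costs +1P = +229 kJ/mol.
Combining: -538 + 229 = -309 kJ/mol.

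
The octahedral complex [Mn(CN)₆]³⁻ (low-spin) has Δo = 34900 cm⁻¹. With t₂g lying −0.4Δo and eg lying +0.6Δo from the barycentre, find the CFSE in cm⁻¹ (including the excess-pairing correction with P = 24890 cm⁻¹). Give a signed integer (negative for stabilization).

-30950

Each CN⁻ contributes -1; 6 × (-1) = -6. With overall charge -3, Mn is in the +3 oxidation state.
Group 7 minus oxidation state +3 gives a d⁴ configuration for Mn³⁺.
The d⁴ electrons fill as t₂g⁴ eg⁰.
CFSE(orbital) = 4×(-0.4Δo) + 0×(0.6Δo) = -1.6Δo; with Δo = 34900 cm⁻¹ that is -55840 cm⁻¹.
Relative to high-spin t₂g³ eg¹ (0 paired), the low-spin configuration has 1 additional pair, contributing +1 × 24890 = +24890 cm⁻¹.
Combining: -55840 + 24890 = -30950 cm⁻¹.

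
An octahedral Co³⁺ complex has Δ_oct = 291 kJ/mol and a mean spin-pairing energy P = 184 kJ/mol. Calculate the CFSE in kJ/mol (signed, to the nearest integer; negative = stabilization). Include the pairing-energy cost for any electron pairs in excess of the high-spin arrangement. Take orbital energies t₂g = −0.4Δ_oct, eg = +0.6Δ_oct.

Co is in group 9, so Co³⁺ is d⁶ (9 − 3 = 6).
Since Δ_oct = 291 kJ/mol > P = 184 kJ/mol, the complex adopts the low-spin configuration.
Configuration: t₂g⁶ eg⁰.
Orbital CFSE = -2.4Δ_oct = -2.4 × 291 = -698 kJ/mol.
Excess pairs vs high-spin: 3 − 1 = 2; pairing cost = +368 kJ/mol.
Net CFSE = -698 + 368 = -330 kJ/mol.

-330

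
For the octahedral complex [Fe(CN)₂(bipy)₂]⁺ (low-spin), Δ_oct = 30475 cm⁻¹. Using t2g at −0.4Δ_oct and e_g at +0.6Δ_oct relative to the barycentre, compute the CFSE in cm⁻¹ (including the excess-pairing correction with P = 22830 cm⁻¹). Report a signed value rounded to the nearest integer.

Ligand charges: 2×(-1) from CN⁻ and 2×(+0) from bipy sum to -2; with overall charge +1, Fe is +3.
Fe is in group 8, so Fe³⁺ is d⁵ (8 − 3 = 5).
The d⁵ electrons fill as t2g^5 e_g^0.
The orbital stabilization is -2.0Δ_oct = -2.0 × 30475 = -60950 cm⁻¹.
Pairing penalty: 2 pairs vs 0 in the high-spin reference → 2 extra × P = 45660 cm⁻¹.
Combining: -60950 + 45660 = -15290 cm⁻¹.

-15290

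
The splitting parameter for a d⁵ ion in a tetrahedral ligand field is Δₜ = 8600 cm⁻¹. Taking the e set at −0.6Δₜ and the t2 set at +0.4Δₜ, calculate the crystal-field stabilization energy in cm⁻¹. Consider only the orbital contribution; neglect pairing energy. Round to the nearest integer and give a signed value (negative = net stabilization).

Tetrahedral fields are weak (Δₜ ≈ 4/9 Δₒ), so electrons fill high-spin.
Electron filling gives e^2 t2^3.
Orbital CFSE = 2(-0.6) + 3(0.4) = 0.0Δₜ = 0.0 × 8600 = 0 cm⁻¹.

0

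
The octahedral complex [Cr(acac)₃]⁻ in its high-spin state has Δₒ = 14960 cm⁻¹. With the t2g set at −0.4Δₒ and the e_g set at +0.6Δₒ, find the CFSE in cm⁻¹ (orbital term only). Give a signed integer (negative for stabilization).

Each acac⁻ contributes -1; 3 × (-1) = -3. With overall charge -1, Cr is in the +2 oxidation state.
Cr sits in group 6; removing 2 electrons leaves Cr²⁺ with 6 − 2 = 4 d electrons.
Configuration: t2g^3 e_g^1.
CFSE(orbital) = 3×(-0.4Δₒ) + 1×(0.6Δₒ) = -0.6Δₒ; with Δₒ = 14960 cm⁻¹ that is -8976 cm⁻¹.

-8976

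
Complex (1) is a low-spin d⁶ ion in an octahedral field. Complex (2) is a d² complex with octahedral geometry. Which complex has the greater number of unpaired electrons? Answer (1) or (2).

(1): t₂g⁶ eg⁰ → 0 unpaired.
(2): For octahedral d² the high- and low-spin configurations coincide; t₂g² eg⁰ → 2 unpaired.
So (2) has more unpaired electrons.

(2)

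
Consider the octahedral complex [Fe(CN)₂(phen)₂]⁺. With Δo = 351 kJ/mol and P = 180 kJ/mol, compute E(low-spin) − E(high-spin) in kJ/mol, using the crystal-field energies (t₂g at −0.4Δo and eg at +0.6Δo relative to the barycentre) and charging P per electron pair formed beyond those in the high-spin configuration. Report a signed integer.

Ligand charges: 2×(-1) from CN⁻ and 2×(+0) from phen sum to -2; with overall charge +1, Fe is +3.
Fe is in group 8, so Fe³⁺ is d⁵ (8 − 3 = 5).
High-spin d⁵ fills as t₂g³ eg² with CFSE 3(−0.4) + 2(+0.6) = 0.0Δo = 0 kJ/mol.
Low-spin t₂g⁵ eg⁰ gives -2.0Δo = -702 kJ/mol, but forming 2 extra pairs costs 2P = 360 kJ/mol, so E(LS) = -702 + 360 = -342 kJ/mol.
The difference is -342 − (0) = -342 kJ/mol, so low-spin lies lower.

-342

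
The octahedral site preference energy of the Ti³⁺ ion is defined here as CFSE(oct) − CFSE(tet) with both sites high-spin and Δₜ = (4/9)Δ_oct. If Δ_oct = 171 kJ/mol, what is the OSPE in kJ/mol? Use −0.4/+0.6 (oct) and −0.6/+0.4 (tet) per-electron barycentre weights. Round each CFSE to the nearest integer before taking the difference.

-22

Ti is in group 4, so Ti³⁺ is d¹ (4 − 3 = 1).
In an octahedral site d¹ (HS) is t2g^1 e_g^0, giving CFSE(oct) = -0.4Δ_oct = -68 kJ/mol.
Tetrahedral e^1 t2^0 gives -0.6Δₜ = -0.6 × (4/9) × 171 = -46 kJ/mol.
OSPE = CFSE(oct) − CFSE(tet) = -68 − (-46) = -22 kJ/mol.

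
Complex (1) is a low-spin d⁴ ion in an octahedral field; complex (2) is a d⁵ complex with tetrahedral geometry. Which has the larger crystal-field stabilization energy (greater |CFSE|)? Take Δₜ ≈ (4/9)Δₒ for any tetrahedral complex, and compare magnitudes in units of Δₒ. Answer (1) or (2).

(1): t₂g⁴ eg⁰, CFSE = -1.6Δₒ.
(2): Tetrahedral fields are weak (Δₜ ≈ 4/9 Δₒ), so electrons fill high-spin; e^2 t2^3, CFSE = 0.0Δₜ ≈ 0.00Δₒ.
So (1) has the larger |CFSE|.

(1)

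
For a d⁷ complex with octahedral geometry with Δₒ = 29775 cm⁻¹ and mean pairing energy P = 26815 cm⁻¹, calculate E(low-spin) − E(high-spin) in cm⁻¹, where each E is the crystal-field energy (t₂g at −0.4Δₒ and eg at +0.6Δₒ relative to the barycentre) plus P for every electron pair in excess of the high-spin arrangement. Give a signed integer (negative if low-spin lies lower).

-2960

High-spin d⁷ fills as t₂g⁵ eg² with CFSE 5(−0.4) + 2(+0.6) = -0.8Δₒ = -23820 cm⁻¹.
Low-spin: t₂g⁶ eg¹, orbital CFSE = -1.8Δₒ = -53595 cm⁻¹; plus 1 excess pair × P = +26815 cm⁻¹; total -26780 cm⁻¹.
The difference is -26780 − (-23820) = -2960 cm⁻¹, so low-spin lies lower.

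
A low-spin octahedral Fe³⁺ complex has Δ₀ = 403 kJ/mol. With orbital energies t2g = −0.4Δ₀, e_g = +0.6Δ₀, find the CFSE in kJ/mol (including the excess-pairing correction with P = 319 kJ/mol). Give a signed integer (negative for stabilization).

Fe³⁺: group 8, so d-count = 8 − 3 = 5.
Configuration: t2g^5 e_g^0.
The orbital stabilization is -2.0Δ₀ = -2.0 × 403 = -806 kJ/mol.
Pairing penalty: 2 pairs vs 0 in the high-spin reference → 2 extra × P = 638 kJ/mol.
Overall CFSE = -806 + 638 = -168 kJ/mol.

-168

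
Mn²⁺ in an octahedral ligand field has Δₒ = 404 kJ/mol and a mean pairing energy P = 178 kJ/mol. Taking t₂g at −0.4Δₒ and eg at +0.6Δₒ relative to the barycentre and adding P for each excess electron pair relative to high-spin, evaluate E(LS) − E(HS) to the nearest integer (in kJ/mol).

-452

Mn²⁺: group 7, so d-count = 7 − 2 = 5.
High-spin: t₂g³ eg², CFSE = 0.0Δₒ = 0 kJ/mol.
Low-spin: t₂g⁵ eg⁰, orbital CFSE = -2.0Δₒ = -808 kJ/mol; plus 2 excess pairs × P = +356 kJ/mol; total -452 kJ/mol.
E(LS) − E(HS) = -452 − (0) = -452 kJ/mol.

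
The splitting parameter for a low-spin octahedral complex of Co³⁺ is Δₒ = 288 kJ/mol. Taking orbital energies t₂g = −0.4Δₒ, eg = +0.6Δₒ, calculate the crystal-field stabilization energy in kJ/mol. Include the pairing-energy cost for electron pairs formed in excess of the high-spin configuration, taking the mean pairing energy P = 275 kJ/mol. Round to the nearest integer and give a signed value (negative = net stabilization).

Group 9 minus oxidation state +3 gives a d⁶ configuration for Co³⁺.
Configuration: t₂g⁶ eg⁰.
Orbital CFSE = 6(-0.4) + 0(0.6) = -2.4Δₒ = -2.4 × 288 = -691 kJ/mol.
Pairing penalty: 3 pairs vs 1 in the high-spin reference → 2 extra × P = 550 kJ/mol.
Net CFSE = -691 + 550 = -141 kJ/mol.

-141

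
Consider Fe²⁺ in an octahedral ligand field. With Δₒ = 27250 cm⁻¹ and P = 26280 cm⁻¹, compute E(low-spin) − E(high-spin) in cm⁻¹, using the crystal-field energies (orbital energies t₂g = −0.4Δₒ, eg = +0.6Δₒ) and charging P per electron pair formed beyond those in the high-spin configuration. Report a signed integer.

Group 8 minus oxidation state +2 gives a d⁶ configuration for Fe²⁺.
High-spin d⁶ fills as t₂g⁴ eg² with CFSE 4(−0.4) + 2(+0.6) = -0.4Δₒ = -10900 cm⁻¹.
Low-spin: t₂g⁶ eg⁰, orbital CFSE = -2.4Δₒ = -65400 cm⁻¹; plus 2 excess pairs × P = +52560 cm⁻¹; total -12840 cm⁻¹.
Thus E(LS) − E(HS) = -1940 cm⁻¹.

-1940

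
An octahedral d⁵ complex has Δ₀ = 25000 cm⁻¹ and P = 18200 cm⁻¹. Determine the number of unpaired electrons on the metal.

Here Δ₀ > P (25000 > 18200), so the low-spin state is favoured.
That gives t₂g⁵ eg⁰.
Unpaired electrons: 1.

1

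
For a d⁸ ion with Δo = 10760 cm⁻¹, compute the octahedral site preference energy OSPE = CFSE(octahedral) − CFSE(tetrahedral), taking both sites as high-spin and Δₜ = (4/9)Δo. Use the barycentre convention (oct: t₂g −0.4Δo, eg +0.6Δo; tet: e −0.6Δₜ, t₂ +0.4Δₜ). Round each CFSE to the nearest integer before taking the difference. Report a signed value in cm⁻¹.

Octahedral high-spin t₂g⁶ eg²: CFSE = -1.2 × 10760 = -12912 cm⁻¹.
In a tetrahedral site the filling is e⁴ t₂⁴: CFSE(tet) = -0.8Δₜ = -0.8 × (4/9)(10760) = -3826 cm⁻¹.
Subtracting, OSPE = -12912 − (-3826) = -9086 cm⁻¹.

-9086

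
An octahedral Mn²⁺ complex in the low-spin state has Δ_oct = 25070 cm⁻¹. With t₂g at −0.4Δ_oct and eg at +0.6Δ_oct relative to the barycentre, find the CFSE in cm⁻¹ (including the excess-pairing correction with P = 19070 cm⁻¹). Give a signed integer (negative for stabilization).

-12000

Mn²⁺: group 7, so d-count = 7 − 2 = 5.
The d⁵ electrons fill as t₂g⁵ eg⁰.
Orbital CFSE = 5(-0.4) + 0(0.6) = -2.0Δ_oct = -2.0 × 25070 = -50140 cm⁻¹.
Relative to high-spin t₂g³ eg² (0 paired), the low-spin configuration has 2 additional pairs, contributing +2 × 19070 = +38140 cm⁻¹.
Overall CFSE = -50140 + 38140 = -12000 cm⁻¹.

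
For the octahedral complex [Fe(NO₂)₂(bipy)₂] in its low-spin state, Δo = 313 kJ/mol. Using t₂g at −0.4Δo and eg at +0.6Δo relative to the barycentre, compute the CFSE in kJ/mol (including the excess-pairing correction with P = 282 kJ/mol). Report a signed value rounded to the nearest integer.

Ligand charges: 2×(-1) from NO₂⁻ and 2×(+0) from bipy sum to -2; with overall charge +0, Fe is +2.
Fe sits in group 8; removing 2 electrons leaves Fe²⁺ with 8 − 2 = 6 d electrons.
Configuration: t₂g⁶ eg⁰.
Orbital CFSE = 6(-0.4) + 0(0.6) = -2.4Δo = -2.4 × 313 = -751 kJ/mol.
Pairing penalty: 3 pairs vs 1 in the high-spin reference → 2 extra × P = 564 kJ/mol.
Combining: -751 + 564 = -187 kJ/mol.

-187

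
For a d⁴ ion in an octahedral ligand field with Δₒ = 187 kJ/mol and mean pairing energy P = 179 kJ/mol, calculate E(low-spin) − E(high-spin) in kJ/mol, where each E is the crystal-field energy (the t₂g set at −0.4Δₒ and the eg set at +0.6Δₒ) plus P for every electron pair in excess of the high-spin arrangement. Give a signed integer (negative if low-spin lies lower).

In the high-spin limit (t₂g³ eg¹) the orbital term is -0.6Δₒ = -112 kJ/mol, with no excess pairing.
Low-spin: t₂g⁴ eg⁰, orbital CFSE = -1.6Δₒ = -299 kJ/mol; plus 1 excess pair × P = +179 kJ/mol; total -120 kJ/mol.
E(LS) − E(HS) = -120 − (-112) = -8 kJ/mol.

-8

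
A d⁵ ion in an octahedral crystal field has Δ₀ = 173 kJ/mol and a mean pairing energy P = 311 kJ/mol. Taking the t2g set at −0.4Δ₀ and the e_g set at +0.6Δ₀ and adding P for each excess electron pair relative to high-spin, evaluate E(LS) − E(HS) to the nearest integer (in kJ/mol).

In the high-spin limit (t2g^3 e_g^2) the orbital term is 0.0Δ₀ = 0 kJ/mol, with no excess pairing.
For low-spin the configuration is t2g^5 e_g^0: orbital energy -2.0 × 173 = -346 kJ/mol, and 2 additional pairs relative to high-spin add 622 kJ/mol, giving 276 kJ/mol.
The difference is 276 − (0) = 276 kJ/mol, so high-spin lies lower.

276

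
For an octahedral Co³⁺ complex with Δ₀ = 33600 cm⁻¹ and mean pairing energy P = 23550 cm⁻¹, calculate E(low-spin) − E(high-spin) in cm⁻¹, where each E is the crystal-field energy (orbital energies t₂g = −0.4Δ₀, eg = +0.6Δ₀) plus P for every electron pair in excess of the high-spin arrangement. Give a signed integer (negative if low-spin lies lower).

-20100

Group 9 minus oxidation state +3 gives a d⁶ configuration for Co³⁺.
High-spin d⁶ fills as t₂g⁴ eg² with CFSE 4(−0.4) + 2(+0.6) = -0.4Δ₀ = -13440 cm⁻¹.
Low-spin t₂g⁶ eg⁰ gives -2.4Δ₀ = -80640 cm⁻¹, but forming 2 extra pairs costs 2P = 47100 cm⁻¹, so E(LS) = -80640 + 47100 = -33540 cm⁻¹.
E(LS) − E(HS) = -33540 − (-13440) = -20100 cm⁻¹.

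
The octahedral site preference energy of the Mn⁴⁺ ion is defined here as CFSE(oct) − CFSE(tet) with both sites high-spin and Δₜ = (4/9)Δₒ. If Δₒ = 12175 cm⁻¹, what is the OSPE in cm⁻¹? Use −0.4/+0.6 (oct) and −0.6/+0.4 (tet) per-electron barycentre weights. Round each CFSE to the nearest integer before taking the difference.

Mn⁴⁺: group 7, so d-count = 7 − 4 = 3.
Octahedral high-spin t2g^3 e_g^0: CFSE = -1.2 × 12175 = -14610 cm⁻¹.
Tetrahedral e^2 t2^1 gives -0.8Δₜ = -0.8 × (4/9) × 12175 = -4329 cm⁻¹.
Subtracting, OSPE = -14610 − (-4329) = -10281 cm⁻¹.

-10281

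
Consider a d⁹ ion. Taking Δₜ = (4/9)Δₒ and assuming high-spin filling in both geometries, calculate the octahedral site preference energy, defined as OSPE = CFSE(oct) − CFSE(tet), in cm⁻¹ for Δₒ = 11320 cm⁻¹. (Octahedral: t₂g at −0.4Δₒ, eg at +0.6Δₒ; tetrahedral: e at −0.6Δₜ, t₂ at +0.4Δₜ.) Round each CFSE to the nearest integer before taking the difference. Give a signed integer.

In an octahedral site d⁹ (HS) is t₂g⁶ eg³, giving CFSE(oct) = -0.6Δₒ = -6792 cm⁻¹.
Tetrahedral: e⁴ t₂⁵, CFSE = 4(−0.6) + 5(+0.4) = -0.4Δₜ = -0.4 × (4/9) × 11320 = -2012 cm⁻¹.
OSPE = -6792 − (-2012) = -4780 cm⁻¹.

-4780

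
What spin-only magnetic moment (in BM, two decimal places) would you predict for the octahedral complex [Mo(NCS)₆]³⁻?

Each NCS⁻ contributes -1; 6 × (-1) = -6. With overall charge -3, Mo is in the +3 oxidation state.
Mo sits in group 6; removing 3 electrons leaves Mo³⁺ with 6 − 3 = 3 d electrons.
Configuration: t2g^3 e_g^0 → 3 unpaired electrons.
μ(spin-only) = √[3(3+2)] = √15 ≈ 3.87 BM.

3.87 BM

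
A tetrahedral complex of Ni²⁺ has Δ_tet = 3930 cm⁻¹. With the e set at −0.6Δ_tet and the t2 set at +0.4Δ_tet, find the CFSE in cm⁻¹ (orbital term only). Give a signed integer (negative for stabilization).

-3144

Ni sits in group 10; removing 2 electrons leaves Ni²⁺ with 10 − 2 = 8 d electrons.
Tetrahedral splitting is small, so the complex is high-spin.
Configuration: e^4 t2^4.
Orbital CFSE = 4(-0.6) + 4(0.4) = -0.8Δ_tet = -0.8 × 3930 = -3144 cm⁻¹.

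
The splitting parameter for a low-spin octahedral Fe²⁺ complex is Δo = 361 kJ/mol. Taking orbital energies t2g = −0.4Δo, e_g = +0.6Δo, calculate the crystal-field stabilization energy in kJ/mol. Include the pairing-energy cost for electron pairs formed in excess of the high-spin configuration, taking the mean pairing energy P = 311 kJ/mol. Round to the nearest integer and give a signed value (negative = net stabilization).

Fe sits in group 8; removing 2 electrons leaves Fe²⁺ with 8 − 2 = 6 d electrons.
Electron filling gives t2g^6 e_g^0.
The orbital stabilization is -2.4Δo = -2.4 × 361 = -866 kJ/mol.
Pairing penalty: 3 pairs vs 1 in the high-spin reference → 2 extra × P = 622 kJ/mol.
Net CFSE = -866 + 622 = -244 kJ/mol.

-244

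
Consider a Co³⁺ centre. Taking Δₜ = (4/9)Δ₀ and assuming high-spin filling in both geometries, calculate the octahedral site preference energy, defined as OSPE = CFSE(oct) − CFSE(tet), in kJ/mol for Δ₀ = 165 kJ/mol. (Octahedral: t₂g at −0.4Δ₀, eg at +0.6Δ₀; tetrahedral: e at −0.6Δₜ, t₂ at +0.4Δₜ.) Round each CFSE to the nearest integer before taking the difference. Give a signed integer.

Co is in group 9, so Co³⁺ is d⁶ (9 − 3 = 6).
In an octahedral site d⁶ (HS) is t₂g⁴ eg², giving CFSE(oct) = -0.4Δ₀ = -66 kJ/mol.
Tetrahedral e³ t₂³ gives -0.6Δₜ = -0.6 × (4/9) × 165 = -44 kJ/mol.
OSPE = -66 − (-44) = -22 kJ/mol.

-22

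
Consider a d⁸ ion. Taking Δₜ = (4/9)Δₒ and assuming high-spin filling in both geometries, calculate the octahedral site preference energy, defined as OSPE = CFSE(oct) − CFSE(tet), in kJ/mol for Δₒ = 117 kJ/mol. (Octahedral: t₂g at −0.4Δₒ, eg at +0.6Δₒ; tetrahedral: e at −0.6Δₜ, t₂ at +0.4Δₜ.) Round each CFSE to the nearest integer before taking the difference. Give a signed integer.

-98

Octahedral high-spin t2g^6 e_g^2: CFSE = -1.2 × 117 = -140 kJ/mol.
Tetrahedral: e^4 t2^4, CFSE = 4(−0.6) + 4(+0.4) = -0.8Δₜ = -0.8 × (4/9) × 117 = -42 kJ/mol.
Subtracting, OSPE = -140 − (-42) = -98 kJ/mol.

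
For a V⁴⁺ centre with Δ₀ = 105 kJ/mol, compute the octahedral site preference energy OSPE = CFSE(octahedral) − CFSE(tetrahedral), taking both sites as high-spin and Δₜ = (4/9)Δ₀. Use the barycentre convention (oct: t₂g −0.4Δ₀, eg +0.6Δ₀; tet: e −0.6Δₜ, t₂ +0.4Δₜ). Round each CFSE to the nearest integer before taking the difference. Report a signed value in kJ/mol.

V sits in group 5; removing 4 electrons leaves V⁴⁺ with 5 − 4 = 1 d electrons.
In an octahedral site d¹ (HS) is t₂g¹ eg⁰, giving CFSE(oct) = -0.4Δ₀ = -42 kJ/mol.
In a tetrahedral site the filling is e¹ t₂⁰: CFSE(tet) = -0.6Δₜ = -0.6 × (4/9)(105) = -28 kJ/mol.
OSPE = CFSE(oct) − CFSE(tet) = -42 − (-28) = -14 kJ/mol.

-14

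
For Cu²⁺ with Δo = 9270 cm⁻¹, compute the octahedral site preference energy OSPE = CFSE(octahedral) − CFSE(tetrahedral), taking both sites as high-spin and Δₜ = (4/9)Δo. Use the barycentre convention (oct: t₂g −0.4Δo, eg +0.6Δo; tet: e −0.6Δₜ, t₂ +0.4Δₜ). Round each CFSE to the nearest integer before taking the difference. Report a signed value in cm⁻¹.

Cu is in group 11, so Cu²⁺ is d⁹ (11 − 2 = 9).
Octahedral (high-spin): t2g^6 e_g^3, CFSE = 6(−0.4) + 3(+0.6) = -0.6Δo = -0.6 × 9270 = -5562 cm⁻¹.
Tetrahedral e^4 t2^5 gives -0.4Δₜ = -0.4 × (4/9) × 9270 = -1648 cm⁻¹.
OSPE = CFSE(oct) − CFSE(tet) = -5562 − (-1648) = -3914 cm⁻¹.

-3914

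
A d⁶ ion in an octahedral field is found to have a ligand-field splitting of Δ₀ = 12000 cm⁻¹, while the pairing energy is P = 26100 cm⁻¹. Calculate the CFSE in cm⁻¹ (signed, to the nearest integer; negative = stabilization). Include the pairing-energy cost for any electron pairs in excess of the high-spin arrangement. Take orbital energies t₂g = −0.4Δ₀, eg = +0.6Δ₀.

-4800

With Δ₀ < P the complex is high-spin.
That gives t₂g⁴ eg².
Orbital CFSE = -0.4Δ₀ = -0.4 × 12000 = -4800 cm⁻¹.
High-spin has no excess pairs, so no pairing correction applies.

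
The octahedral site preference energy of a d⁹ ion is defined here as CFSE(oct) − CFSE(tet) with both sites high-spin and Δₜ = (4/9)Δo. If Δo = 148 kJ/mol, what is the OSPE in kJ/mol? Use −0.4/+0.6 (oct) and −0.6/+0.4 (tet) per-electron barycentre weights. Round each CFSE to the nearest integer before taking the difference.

Octahedral (high-spin): t₂g⁶ eg³, CFSE = 6(−0.4) + 3(+0.6) = -0.6Δo = -0.6 × 148 = -89 kJ/mol.
Tetrahedral e⁴ t₂⁵ gives -0.4Δₜ = -0.4 × (4/9) × 148 = -26 kJ/mol.
OSPE = CFSE(oct) − CFSE(tet) = -89 − (-26) = -63 kJ/mol.

-63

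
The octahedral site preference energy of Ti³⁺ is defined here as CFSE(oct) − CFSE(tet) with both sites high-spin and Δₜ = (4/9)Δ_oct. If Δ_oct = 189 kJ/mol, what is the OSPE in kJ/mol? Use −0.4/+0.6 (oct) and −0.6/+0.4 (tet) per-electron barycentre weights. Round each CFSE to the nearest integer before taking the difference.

Group 4 minus oxidation state +3 gives a d¹ configuration for Ti³⁺.
Octahedral (high-spin): t₂g¹ eg⁰, CFSE = 1(−0.4) + 0(+0.6) = -0.4Δ_oct = -0.4 × 189 = -76 kJ/mol.
Tetrahedral e¹ t₂⁰ gives -0.6Δₜ = -0.6 × (4/9) × 189 = -50 kJ/mol.
OSPE = CFSE(oct) − CFSE(tet) = -76 − (-50) = -26 kJ/mol.

-26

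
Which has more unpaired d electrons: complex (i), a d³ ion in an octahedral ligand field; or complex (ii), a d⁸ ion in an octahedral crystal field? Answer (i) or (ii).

(i)

(i): t2g^3 e_g^0 → 3 unpaired.
(ii): t₂g⁶ eg² → 2 unpaired.
So (i) has more unpaired electrons.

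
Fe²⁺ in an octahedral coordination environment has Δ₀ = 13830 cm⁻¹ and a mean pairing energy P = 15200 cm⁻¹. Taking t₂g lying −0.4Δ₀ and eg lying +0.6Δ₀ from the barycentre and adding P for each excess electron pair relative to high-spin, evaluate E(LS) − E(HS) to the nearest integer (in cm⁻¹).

Fe sits in group 8; removing 2 electrons leaves Fe²⁺ with 8 − 2 = 6 d electrons.
High-spin d⁶ fills as t₂g⁴ eg² with CFSE 4(−0.4) + 2(+0.6) = -0.4Δ₀ = -5532 cm⁻¹.
Low-spin: t₂g⁶ eg⁰, orbital CFSE = -2.4Δ₀ = -33192 cm⁻¹; plus 2 excess pairs × P = +30400 cm⁻¹; total -2792 cm⁻¹.
Thus E(LS) − E(HS) = 2740 cm⁻¹.

2740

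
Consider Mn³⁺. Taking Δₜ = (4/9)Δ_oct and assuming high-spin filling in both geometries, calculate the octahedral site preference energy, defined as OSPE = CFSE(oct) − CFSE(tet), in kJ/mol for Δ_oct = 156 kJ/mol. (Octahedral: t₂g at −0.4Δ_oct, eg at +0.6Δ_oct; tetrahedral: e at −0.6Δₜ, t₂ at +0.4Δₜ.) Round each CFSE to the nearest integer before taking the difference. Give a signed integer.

Mn is in group 7, so Mn³⁺ is d⁴ (7 − 3 = 4).
Octahedral (high-spin): t2g^3 e_g^1, CFSE = 3(−0.4) + 1(+0.6) = -0.6Δ_oct = -0.6 × 156 = -94 kJ/mol.
Tetrahedral e^2 t2^2 gives -0.4Δₜ = -0.4 × (4/9) × 156 = -28 kJ/mol.
OSPE = -94 − (-28) = -66 kJ/mol.

-66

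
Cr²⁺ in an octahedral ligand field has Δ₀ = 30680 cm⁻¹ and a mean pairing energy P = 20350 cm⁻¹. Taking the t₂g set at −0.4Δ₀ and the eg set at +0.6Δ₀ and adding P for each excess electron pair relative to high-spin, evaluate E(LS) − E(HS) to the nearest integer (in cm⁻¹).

-10330

Cr sits in group 6; removing 2 electrons leaves Cr²⁺ with 6 − 2 = 4 d electrons.
High-spin d⁴ fills as t₂g³ eg¹ with CFSE 3(−0.4) + 1(+0.6) = -0.6Δ₀ = -18408 cm⁻¹.
Low-spin t₂g⁴ eg⁰ gives -1.6Δ₀ = -49088 cm⁻¹, but forming 1 extra pair costs 1P = 20350 cm⁻¹, so E(LS) = -49088 + 20350 = -28738 cm⁻¹.
The difference is -28738 − (-18408) = -10330 cm⁻¹, so low-spin lies lower.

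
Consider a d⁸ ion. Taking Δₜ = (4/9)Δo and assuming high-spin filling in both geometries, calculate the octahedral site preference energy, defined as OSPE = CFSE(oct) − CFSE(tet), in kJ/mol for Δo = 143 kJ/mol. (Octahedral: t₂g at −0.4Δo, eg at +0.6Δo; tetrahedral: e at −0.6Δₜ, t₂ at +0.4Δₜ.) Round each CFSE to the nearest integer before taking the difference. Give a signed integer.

Octahedral high-spin t₂g⁶ eg²: CFSE = -1.2 × 143 = -172 kJ/mol.
Tetrahedral: e⁴ t₂⁴, CFSE = 4(−0.6) + 4(+0.4) = -0.8Δₜ = -0.8 × (4/9) × 143 = -51 kJ/mol.
Subtracting, OSPE = -172 − (-51) = -121 kJ/mol.

-121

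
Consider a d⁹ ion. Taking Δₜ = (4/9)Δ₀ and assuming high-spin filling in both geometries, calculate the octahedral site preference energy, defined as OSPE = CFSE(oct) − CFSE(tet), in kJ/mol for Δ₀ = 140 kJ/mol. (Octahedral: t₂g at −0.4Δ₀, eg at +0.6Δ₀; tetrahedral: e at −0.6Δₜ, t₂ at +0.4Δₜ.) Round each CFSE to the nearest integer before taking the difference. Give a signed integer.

Octahedral (high-spin): t₂g⁶ eg³, CFSE = 6(−0.4) + 3(+0.6) = -0.6Δ₀ = -0.6 × 140 = -84 kJ/mol.
In a tetrahedral site the filling is e⁴ t₂⁵: CFSE(tet) = -0.4Δₜ = -0.4 × (4/9)(140) = -25 kJ/mol.
OSPE = CFSE(oct) − CFSE(tet) = -84 − (-25) = -59 kJ/mol.

-59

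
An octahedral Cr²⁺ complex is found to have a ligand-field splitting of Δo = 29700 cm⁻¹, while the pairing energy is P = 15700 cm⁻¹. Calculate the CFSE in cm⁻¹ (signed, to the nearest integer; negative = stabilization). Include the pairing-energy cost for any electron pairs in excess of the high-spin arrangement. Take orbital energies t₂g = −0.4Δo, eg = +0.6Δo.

-31820

Cr²⁺: group 6, so d-count = 6 − 2 = 4.
Here Δo > P (29700 > 15700), so the low-spin state is favoured.
Filling d⁴ accordingly: t₂g⁴ eg⁰.
Orbital CFSE = -1.6Δo = -1.6 × 29700 = -47520 cm⁻¹.
Excess pairs vs high-spin: 1 − 0 = 1; pairing cost = +15700 cm⁻¹.
Net CFSE = -47520 + 15700 = -31820 cm⁻¹.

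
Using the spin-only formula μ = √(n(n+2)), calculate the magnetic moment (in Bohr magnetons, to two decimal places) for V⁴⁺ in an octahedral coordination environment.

1.73 Bohr magnetons

V sits in group 5; removing 4 electrons leaves V⁴⁺ with 5 − 4 = 1 d electrons.
Configuration: t₂g¹ eg⁰ → 1 unpaired electron.
μ(spin-only) = √[1(1+2)] = √3 ≈ 1.73 Bohr magnetons.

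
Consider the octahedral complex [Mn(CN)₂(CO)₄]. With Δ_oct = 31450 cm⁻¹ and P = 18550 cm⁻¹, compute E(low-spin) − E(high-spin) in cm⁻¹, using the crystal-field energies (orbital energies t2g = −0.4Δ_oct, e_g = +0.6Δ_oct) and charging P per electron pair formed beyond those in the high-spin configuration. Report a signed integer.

-25800

Ligand charges: 2×(-1) from CN⁻ and 4×(+0) from CO sum to -2; with overall charge +0, Mn is +2.
Mn sits in group 7; removing 2 electrons leaves Mn²⁺ with 7 − 2 = 5 d electrons.
High-spin: t2g^3 e_g^2, CFSE = 0.0Δ_oct = 0 cm⁻¹.
For low-spin the configuration is t2g^5 e_g^0: orbital energy -2.0 × 31450 = -62900 cm⁻¹, and 2 additional pairs relative to high-spin add 37100 cm⁻¹, giving -25800 cm⁻¹.
Thus E(LS) − E(HS) = -25800 cm⁻¹.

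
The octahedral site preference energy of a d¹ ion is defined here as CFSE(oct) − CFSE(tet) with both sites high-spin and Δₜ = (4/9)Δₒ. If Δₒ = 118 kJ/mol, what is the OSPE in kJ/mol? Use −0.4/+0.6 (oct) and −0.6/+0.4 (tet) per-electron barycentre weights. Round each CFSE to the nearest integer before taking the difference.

-16

Octahedral (high-spin): t₂g¹ eg⁰, CFSE = 1(−0.4) + 0(+0.6) = -0.4Δₒ = -0.4 × 118 = -47 kJ/mol.
Tetrahedral e¹ t₂⁰ gives -0.6Δₜ = -0.6 × (4/9) × 118 = -31 kJ/mol.
OSPE = CFSE(oct) − CFSE(tet) = -47 − (-31) = -16 kJ/mol.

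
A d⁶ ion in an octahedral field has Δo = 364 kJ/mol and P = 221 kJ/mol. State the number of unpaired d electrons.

Since Δo = 364 kJ/mol > P = 221 kJ/mol, the complex adopts the low-spin configuration.
That gives t₂g⁶ eg⁰.
Unpaired electrons: 0.

0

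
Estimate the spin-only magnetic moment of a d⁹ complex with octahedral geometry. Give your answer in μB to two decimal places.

For octahedral d⁹ the high- and low-spin configurations coincide.
Configuration: t₂g⁶ eg³ → 1 unpaired electron.
μ(spin-only) = √[1(1+2)] = √3 ≈ 1.73 μB.

1.73 μB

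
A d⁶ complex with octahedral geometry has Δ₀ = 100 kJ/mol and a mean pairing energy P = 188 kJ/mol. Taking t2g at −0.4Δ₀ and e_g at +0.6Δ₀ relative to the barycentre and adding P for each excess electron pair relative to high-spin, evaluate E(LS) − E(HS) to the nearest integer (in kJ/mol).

In the high-spin limit (t2g^4 e_g^2) the orbital term is -0.4Δ₀ = -40 kJ/mol, with no excess pairing.
Low-spin: t2g^6 e_g^0, orbital CFSE = -2.4Δ₀ = -240 kJ/mol; plus 2 excess pairs × P = +376 kJ/mol; total 136 kJ/mol.
Thus E(LS) − E(HS) = 176 kJ/mol.

176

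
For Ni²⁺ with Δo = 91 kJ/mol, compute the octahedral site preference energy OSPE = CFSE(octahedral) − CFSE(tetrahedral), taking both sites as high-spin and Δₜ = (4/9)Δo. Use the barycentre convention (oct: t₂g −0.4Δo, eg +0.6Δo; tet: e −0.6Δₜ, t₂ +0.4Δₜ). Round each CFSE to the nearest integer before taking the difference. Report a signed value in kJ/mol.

-77

Ni is in group 10, so Ni²⁺ is d⁸ (10 − 2 = 8).
In an octahedral site d⁸ (HS) is t₂g⁶ eg², giving CFSE(oct) = -1.2Δo = -109 kJ/mol.
Tetrahedral: e⁴ t₂⁴, CFSE = 4(−0.6) + 4(+0.4) = -0.8Δₜ = -0.8 × (4/9) × 91 = -32 kJ/mol.
Subtracting, OSPE = -109 − (-32) = -77 kJ/mol.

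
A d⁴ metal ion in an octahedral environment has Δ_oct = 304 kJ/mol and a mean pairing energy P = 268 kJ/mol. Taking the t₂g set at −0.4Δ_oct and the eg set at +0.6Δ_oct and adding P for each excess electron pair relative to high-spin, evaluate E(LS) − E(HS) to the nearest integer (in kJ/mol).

In the high-spin limit (t₂g³ eg¹) the orbital term is -0.6Δ_oct = -182 kJ/mol, with no excess pairing.
For low-spin the configuration is t₂g⁴ eg⁰: orbital energy -1.6 × 304 = -486 kJ/mol, and 1 additional pair relative to high-spin adds 268 kJ/mol, giving -218 kJ/mol.
The difference is -218 − (-182) = -36 kJ/mol, so low-spin lies lower.

-36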